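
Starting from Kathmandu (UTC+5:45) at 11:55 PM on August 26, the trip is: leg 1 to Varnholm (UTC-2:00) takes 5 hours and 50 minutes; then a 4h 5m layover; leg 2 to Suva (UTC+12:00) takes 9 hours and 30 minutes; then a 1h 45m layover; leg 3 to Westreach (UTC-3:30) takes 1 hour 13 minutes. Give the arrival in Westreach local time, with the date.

1:03 PM on August 27

Convert departure to UTC: 11:55 PM − 5:45 = 6:10 PM UTC on Aug 26.
Add 5 hours and 50 minutes leg 1 → 12:00 AM UTC (Aug 27).
Add 4 hours and 5 minutes layover in Varnholm → 4:05 AM UTC.
Add 9 hours and 30 minutes leg 2 → 1:35 PM UTC.
Add 1 hour 45 minutes layover in Suva → 3:20 PM UTC.
Add 1 hour 13 minutes leg 3 → 4:33 PM UTC.
Westreach is UTC−3:30, so local arrival = 4:33 PM − 3:30 = 1:03 PM on Aug 27.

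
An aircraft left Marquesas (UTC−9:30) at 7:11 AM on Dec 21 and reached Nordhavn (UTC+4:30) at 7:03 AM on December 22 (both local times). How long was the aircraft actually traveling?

Nordhavn is 14:00 ahead of Marquesas.
Clock-face elapsed time (ignoring zones) is 23 hours 52 minutes.
Actual elapsed = 23 hours 52 minutes − 14:00 = 9 hours 52 minutes.

9 hours 52 minutes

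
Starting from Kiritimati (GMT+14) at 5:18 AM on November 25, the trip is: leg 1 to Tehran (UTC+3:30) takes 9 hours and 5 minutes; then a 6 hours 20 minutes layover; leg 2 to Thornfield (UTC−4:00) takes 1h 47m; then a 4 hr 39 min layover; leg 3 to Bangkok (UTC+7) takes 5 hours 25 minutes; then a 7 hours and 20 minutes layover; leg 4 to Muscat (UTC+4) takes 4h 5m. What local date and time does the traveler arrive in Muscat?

Convert departure to UTC: 5:18 AM − 14:00 = 3:18 PM UTC on Nov 24.
Add 9 hours 5 minutes leg 1 → 12:23 AM UTC (Nov 25).
Add 6 hours and 20 minutes layover in Tehran → 6:43 AM UTC.
Add 1 hour 47 minutes leg 2 → 8:30 AM UTC.
Add 4 hours 39 minutes layover in Thornfield → 1:09 PM UTC.
Add 5 hours and 25 minutes leg 3 → 6:34 PM UTC.
Add 7 hours 20 minutes layover in Bangkok → 1:54 AM UTC (Nov 26).
Add 4 hours 5 minutes leg 4 → 5:59 AM UTC.
Muscat is UTC+4:00, so local arrival = 5:59 AM + 4:00 = 9:59 AM on Nov 26.

9:59 AM on Nov 26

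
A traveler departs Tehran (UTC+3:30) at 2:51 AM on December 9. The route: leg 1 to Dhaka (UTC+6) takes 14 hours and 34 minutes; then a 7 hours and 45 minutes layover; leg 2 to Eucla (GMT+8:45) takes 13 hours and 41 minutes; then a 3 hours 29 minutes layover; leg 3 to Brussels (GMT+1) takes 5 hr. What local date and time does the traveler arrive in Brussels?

8:50 PM on December 10

Convert departure to UTC: 2:51 AM − 3:30 = 11:21 PM UTC on Dec 8.
Add 14 hours 34 minutes leg 1 → 1:55 PM UTC (Dec 9).
Add 7 hours 45 minutes layover in Dhaka → 9:40 PM UTC.
Add 13 hours 41 minutes leg 2 → 11:21 AM UTC (Dec 10).
Add 3 hours and 29 minutes layover in Eucla → 2:50 PM UTC.
Add 5 hours leg 3 → 7:50 PM UTC.
Brussels is UTC+1:00, so local arrival = 7:50 PM + 1:00 = 8:50 PM on Dec 10.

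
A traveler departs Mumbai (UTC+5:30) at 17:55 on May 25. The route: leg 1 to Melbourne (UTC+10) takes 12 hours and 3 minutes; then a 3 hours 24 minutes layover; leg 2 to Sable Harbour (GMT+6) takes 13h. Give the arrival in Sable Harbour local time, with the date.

Convert departure to UTC: 17:55 − 5:30 = 12:25 UTC on May 25.
Add 12 hours 3 minutes leg 1 → 00:28 UTC (May 26).
Add 3 hours and 24 minutes layover in Melbourne → 03:52 UTC.
Add 13 hours leg 2 → 16:52 UTC.
Sable Harbour is UTC+6:00, so local arrival = 16:52 + 6:00 = 22:52 on May 26.

22:52 on May 26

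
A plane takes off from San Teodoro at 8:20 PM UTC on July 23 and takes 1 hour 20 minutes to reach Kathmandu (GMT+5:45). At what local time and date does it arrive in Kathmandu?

Departure is given in UTC: 8:20 PM on Jul 23.
Add 1 hour and 20 minutes → 9:40 PM UTC.
Kathmandu is UTC+5:45: 9:40 PM + 5:45 = 3:25 AM on Jul 24.

3:25 AM on July 24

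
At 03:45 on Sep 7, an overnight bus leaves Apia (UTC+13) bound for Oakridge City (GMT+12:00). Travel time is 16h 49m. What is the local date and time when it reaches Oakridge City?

19:34 on September 7

Oakridge City is 1:00 behind Apia.
After 16 hours 49 minutes it is 20:34 in Apia.
Shift by the zone difference: 20:34 − 1:00 = 19:34 on Sep 7 in Oakridge City.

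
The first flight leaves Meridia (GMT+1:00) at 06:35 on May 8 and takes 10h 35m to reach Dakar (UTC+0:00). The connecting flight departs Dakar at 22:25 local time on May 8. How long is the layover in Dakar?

Convert departure to UTC: 06:35 − 1:00 = 05:35 UTC on May 8.
Add 10 hours and 35 minutes flight time → 16:10 UTC.
Dakar is UTC+0, so local arrival is the same: 16:10 on May 8.
Layover = 22:25 − 16:10 = 6 hours 15 minutes.

6 hours 15 minutes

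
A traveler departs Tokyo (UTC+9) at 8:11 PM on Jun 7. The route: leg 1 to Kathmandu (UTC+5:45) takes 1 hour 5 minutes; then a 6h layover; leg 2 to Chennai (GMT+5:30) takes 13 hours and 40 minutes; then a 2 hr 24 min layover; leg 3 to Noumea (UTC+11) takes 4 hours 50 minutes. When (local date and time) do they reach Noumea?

2:10 AM on Jun 9

Convert departure to UTC: 8:11 PM − 9:00 = 11:11 AM UTC on Jun 7.
Add 1 hour and 5 minutes leg 1 → 12:16 PM UTC.
Add 6 hours layover in Kathmandu → 6:16 PM UTC.
Add 13 hours 40 minutes leg 2 → 7:56 AM UTC (Jun 8).
Add 2 hours 24 minutes layover in Chennai → 10:20 AM UTC.
Add 4 hours and 50 minutes leg 3 → 3:10 PM UTC.
Noumea is UTC+11:00, so local arrival = 3:10 PM + 11:00 = 2:10 AM on Jun 9.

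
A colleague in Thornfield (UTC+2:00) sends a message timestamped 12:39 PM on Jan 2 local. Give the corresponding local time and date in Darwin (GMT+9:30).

In UTC: 12:39 PM − 2:00 = 10:39 AM on Jan 2.
Darwin is UTC+9:30: 10:39 AM + 9:30 = 8:09 PM on Jan 2.

8:09 PM on January 2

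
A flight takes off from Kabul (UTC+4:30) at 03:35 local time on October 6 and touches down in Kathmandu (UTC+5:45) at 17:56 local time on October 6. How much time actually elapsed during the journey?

13 hours 6 minutes

Kathmandu is 1:15 ahead of Kabul.
Clock-face elapsed time (ignoring zones) is 14 hours 21 minutes.
Actual elapsed = 14 hours 21 minutes − 1:15 = 13 hours 6 minutes.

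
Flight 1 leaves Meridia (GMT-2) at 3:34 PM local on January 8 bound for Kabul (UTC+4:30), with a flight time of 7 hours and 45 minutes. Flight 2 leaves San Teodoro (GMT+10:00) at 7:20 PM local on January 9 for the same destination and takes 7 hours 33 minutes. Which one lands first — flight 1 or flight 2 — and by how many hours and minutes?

Flight 1 in UTC: 3:34 PM + 2:00 = 5:34 PM on Jan 8.
+7 hours 45 minutes → arrive 1:19 AM UTC on Jan 9.
Flight 2 in UTC: 7:20 PM − 10:00 = 9:20 AM on Jan 9.
+7 hours and 33 minutes → arrive 4:53 PM UTC on Jan 9.
Flight 1 lands earlier by 15 hours 34 minutes.

the first, by 15 hours 34 minutes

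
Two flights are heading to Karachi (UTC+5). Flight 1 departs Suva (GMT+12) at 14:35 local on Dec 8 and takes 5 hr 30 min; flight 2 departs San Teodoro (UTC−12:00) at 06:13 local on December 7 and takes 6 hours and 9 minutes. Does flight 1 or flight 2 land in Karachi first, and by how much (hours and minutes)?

Flight 1 in UTC: 14:35 − 12:00 = 02:35 on Dec 8.
+5 hours 30 minutes → arrive 08:05 UTC on Dec 8.
Flight 2 in UTC: 06:13 + 12:00 = 18:13 on Dec 7.
+6 hours 9 minutes → arrive 00:22 UTC on Dec 8.
Flight 2 lands earlier by 7 hours 43 minutes.

the second, by 7 hours 43 minutes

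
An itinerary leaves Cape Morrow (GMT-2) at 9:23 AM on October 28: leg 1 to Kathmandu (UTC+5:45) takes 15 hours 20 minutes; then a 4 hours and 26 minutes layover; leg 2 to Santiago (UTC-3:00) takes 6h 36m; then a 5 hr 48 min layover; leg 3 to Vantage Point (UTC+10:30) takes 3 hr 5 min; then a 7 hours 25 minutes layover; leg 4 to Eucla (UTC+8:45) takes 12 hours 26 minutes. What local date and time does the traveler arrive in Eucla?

Convert departure to UTC: 9:23 AM + 2:00 = 11:23 AM UTC on Oct 28.
Add 15 hours 20 minutes leg 1 → 2:43 AM UTC (Oct 29).
Add 4 hours and 26 minutes layover in Kathmandu → 7:09 AM UTC.
Add 6 hours 36 minutes leg 2 → 1:45 PM UTC.
Add 5 hours 48 minutes layover in Santiago → 7:33 PM UTC.
Add 3 hours 5 minutes leg 3 → 10:38 PM UTC.
Add 7 hours and 25 minutes layover in Vantage Point → 6:03 AM UTC (Oct 30).
Add 12 hours and 26 minutes leg 4 → 6:29 PM UTC.
Eucla is UTC+8:45, so local arrival = 6:29 PM + 8:45 = 3:14 AM on Oct 31.

3:14 AM on October 31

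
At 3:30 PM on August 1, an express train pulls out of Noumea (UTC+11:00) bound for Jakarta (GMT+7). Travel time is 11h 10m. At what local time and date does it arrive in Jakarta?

Convert departure to UTC: 3:30 PM − 11:00 = 4:30 AM UTC on Aug 1.
Add 11 hours and 10 minutes travel time → 3:40 PM UTC.
Jakarta is UTC+7:00, so local arrival = 3:40 PM + 7:00 = 10:40 PM on Aug 1.

10:40 PM on Aug 1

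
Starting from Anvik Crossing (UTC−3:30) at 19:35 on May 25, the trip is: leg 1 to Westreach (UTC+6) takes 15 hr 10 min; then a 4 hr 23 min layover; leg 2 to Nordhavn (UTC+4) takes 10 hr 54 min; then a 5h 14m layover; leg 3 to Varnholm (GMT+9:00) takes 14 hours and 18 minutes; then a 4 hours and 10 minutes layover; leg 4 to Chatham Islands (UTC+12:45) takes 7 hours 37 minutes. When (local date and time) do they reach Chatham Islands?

01:36 on May 29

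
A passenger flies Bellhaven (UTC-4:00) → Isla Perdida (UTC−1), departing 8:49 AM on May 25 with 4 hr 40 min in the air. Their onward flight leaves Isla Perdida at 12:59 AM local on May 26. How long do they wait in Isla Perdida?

Convert departure to UTC: 8:49 AM + 4:00 = 12:49 PM UTC on May 25.
Add 4 hours 40 minutes flight time → 5:29 PM UTC.
Isla Perdida is UTC−1:00, so local arrival = 5:29 PM − 1:00 = 4:29 PM on May 25.
Layover = 12:59 AM − 4:29 PM (+1 day) = 8 hours 30 minutes.

8 hours 30 minutes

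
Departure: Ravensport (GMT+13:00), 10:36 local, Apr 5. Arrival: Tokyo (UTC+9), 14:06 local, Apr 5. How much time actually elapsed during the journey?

Departure in UTC: 10:36 − 13:00 = 21:36 on Apr 4.
Arrival in UTC: 14:06 − 9:00 = 05:06 on Apr 5.
Elapsed = 05:06 − 21:36 (+1 day) = 7 hours 30 minutes.

7 hours 30 minutes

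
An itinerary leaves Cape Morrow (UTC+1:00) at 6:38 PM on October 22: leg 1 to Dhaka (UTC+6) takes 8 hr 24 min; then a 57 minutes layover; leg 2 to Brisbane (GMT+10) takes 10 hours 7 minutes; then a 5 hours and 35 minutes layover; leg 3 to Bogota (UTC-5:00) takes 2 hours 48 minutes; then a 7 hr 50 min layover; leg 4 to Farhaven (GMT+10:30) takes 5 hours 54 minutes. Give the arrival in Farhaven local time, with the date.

Convert departure to UTC: 6:38 PM − 1:00 = 5:38 PM UTC on Oct 22.
Add 8 hours 24 minutes leg 1 → 2:02 AM UTC (Oct 23).
Add 57 minutes layover in Dhaka → 2:59 AM UTC.
Add 10 hours and 7 minutes leg 2 → 1:06 PM UTC.
Add 5 hours 35 minutes layover in Brisbane → 6:41 PM UTC.
Add 2 hours and 48 minutes leg 3 → 9:29 PM UTC.
Add 7 hours 50 minutes layover in Bogota → 5:19 AM UTC (Oct 24).
Add 5 hours 54 minutes leg 4 → 11:13 AM UTC.
Farhaven is UTC+10:30, so local arrival = 11:13 AM + 10:30 = 9:43 PM on Oct 24.

9:43 PM on Oct 24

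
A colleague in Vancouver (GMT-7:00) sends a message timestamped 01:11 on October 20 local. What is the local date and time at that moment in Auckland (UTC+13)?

Auckland is 20:00 ahead of Vancouver.
Shift by the zone difference: 01:11 + 20:00 = 21:11 on Oct 20 in Auckland.

21:11 on October 20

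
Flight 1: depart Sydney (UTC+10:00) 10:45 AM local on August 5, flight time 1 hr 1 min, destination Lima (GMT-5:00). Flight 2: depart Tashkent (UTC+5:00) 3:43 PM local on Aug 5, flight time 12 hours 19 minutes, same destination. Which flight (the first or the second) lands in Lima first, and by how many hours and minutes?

Flight 1 in UTC: 10:45 AM − 10:00 = 12:45 AM on Aug 5.
+1 hour and 1 minute → arrive 1:46 AM UTC on Aug 5.
Flight 2 in UTC: 3:43 PM − 5:00 = 10:43 AM on Aug 5.
+12 hours 19 minutes → arrive 11:02 PM UTC on Aug 5.
Flight 1 lands earlier by 21 hours 16 minutes.

the first, by 21 hours 16 minutes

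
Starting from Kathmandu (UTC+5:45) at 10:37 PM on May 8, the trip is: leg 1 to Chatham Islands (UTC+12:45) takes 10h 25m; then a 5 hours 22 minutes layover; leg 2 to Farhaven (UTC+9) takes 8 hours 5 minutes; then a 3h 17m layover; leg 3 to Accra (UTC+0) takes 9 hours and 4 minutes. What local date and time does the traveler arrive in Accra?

Convert departure to UTC: 10:37 PM − 5:45 = 4:52 PM UTC on May 8.
Add 10 hours and 25 minutes leg 1 → 3:17 AM UTC (May 9).
Add 5 hours 22 minutes layover in Chatham Islands → 8:39 AM UTC.
Add 8 hours and 5 minutes leg 2 → 4:44 PM UTC.
Add 3 hours and 17 minutes layover in Farhaven → 8:01 PM UTC.
Add 9 hours and 4 minutes leg 3 → 5:05 AM UTC (May 10).
Accra is UTC+0, so local arrival is the same: 5:05 AM on May 10.

5:05 AM on May 10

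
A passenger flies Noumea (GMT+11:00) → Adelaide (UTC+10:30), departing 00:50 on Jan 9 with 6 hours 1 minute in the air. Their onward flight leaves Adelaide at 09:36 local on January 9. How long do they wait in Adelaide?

Convert departure to UTC: 00:50 − 11:00 = 13:50 UTC on Jan 8.
Add 6 hours and 1 minute flight time → 19:51 UTC.
Adelaide is UTC+10:30, so local arrival = 19:51 + 10:30 = 06:21 on Jan 9.
Layover = 09:36 − 06:21 = 3 hours 15 minutes.

3 hours 15 minutes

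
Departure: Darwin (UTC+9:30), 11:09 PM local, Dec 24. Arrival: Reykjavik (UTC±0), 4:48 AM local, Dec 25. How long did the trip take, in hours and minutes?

15 hours 9 minutes

Reykjavik is 9:30 behind Darwin.
Clock-face elapsed time (ignoring zones) is 5 hours 39 minutes.
Actual elapsed = 5 hours 39 minutes + 9:30 = 15 hours 9 minutes.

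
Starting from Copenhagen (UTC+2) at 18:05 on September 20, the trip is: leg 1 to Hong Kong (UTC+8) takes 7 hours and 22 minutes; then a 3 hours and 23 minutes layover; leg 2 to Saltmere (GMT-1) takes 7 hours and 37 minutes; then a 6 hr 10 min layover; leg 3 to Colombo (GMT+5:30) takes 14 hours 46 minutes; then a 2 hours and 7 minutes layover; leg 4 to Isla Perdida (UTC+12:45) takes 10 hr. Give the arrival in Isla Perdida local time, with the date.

08:15 on September 23

Convert departure to UTC: 18:05 − 2:00 = 16:05 UTC on Sep 20.
Add 7 hours 22 minutes leg 1 → 23:27 UTC.
Add 3 hours 23 minutes layover in Hong Kong → 02:50 UTC (Sep 21).
Add 7 hours 37 minutes leg 2 → 10:27 UTC.
Add 6 hours and 10 minutes layover in Saltmere → 16:37 UTC.
Add 14 hours and 46 minutes leg 3 → 07:23 UTC (Sep 22).
Add 2 hours and 7 minutes layover in Colombo → 09:30 UTC.
Add 10 hours leg 4 → 19:30 UTC.
Isla Perdida is UTC+12:45, so local arrival = 19:30 + 12:45 = 08:15 on Sep 23.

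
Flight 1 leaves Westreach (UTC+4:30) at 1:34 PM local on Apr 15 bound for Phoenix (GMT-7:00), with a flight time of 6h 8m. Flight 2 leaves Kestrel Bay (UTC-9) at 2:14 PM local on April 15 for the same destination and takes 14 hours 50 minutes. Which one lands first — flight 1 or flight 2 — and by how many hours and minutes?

the first, by 22 hours 52 minutes

Flight 1 in UTC: 1:34 PM − 4:30 = 9:04 AM on Apr 15.
+6 hours and 8 minutes → arrive 3:12 PM UTC on Apr 15.
Flight 2 in UTC: 2:14 PM + 9:00 = 11:14 PM on Apr 15.
+14 hours 50 minutes → arrive 2:04 PM UTC on Apr 16.
Flight 1 lands earlier by 22 hours 52 minutes.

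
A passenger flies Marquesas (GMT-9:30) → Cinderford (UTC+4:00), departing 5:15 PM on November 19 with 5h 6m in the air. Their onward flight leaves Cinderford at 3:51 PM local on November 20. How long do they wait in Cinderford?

4 hours

Convert departure to UTC: 5:15 PM + 9:30 = 2:45 AM UTC on Nov 20.
Add 5 hours 6 minutes flight time → 7:51 AM UTC.
Cinderford is UTC+4:00, so local arrival = 7:51 AM + 4:00 = 11:51 AM on Nov 20.
Layover = 3:51 PM − 11:51 AM = 4 hours.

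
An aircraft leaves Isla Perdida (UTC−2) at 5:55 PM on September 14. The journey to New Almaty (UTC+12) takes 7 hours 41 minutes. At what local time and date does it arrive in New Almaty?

Convert departure to UTC: 5:55 PM + 2:00 = 7:55 PM UTC on Sep 14.
Add 7 hours and 41 minutes travel time → 3:36 AM UTC (Sep 15).
New Almaty is UTC+12:00, so local arrival = 3:36 AM + 12:00 = 3:36 PM on Sep 15.

3:36 PM on September 15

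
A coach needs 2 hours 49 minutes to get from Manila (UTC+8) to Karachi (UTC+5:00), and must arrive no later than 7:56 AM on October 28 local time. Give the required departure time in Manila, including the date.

Target arrival in UTC: 7:56 AM − 5:00 = 2:56 AM on Oct 28.
Subtract 2 hours 49 minutes → departure 12:07 AM UTC on Oct 28.
Manila is UTC+8:00: 12:07 AM + 8:00 = 8:07 AM on Oct 28.

8:07 AM on October 28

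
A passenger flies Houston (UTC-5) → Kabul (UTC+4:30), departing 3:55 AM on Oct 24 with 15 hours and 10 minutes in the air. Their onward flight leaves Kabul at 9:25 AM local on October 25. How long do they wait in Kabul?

Convert departure to UTC: 3:55 AM + 5:00 = 8:55 AM UTC on Oct 24.
Add 15 hours and 10 minutes flight time → 12:05 AM UTC (Oct 25).
Kabul is UTC+4:30, so local arrival = 12:05 AM + 4:30 = 4:35 AM on Oct 25.
Layover = 9:25 AM − 4:35 AM = 4 hours 50 minutes.

4 hours 50 minutes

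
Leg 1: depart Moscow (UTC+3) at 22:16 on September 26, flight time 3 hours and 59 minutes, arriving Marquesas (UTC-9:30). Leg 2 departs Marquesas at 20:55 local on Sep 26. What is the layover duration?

7 hours 10 minutes

Convert departure to UTC: 22:16 − 3:00 = 19:16 UTC on Sep 26.
Add 3 hours 59 minutes flight time → 23:15 UTC.
Marquesas is UTC−9:30, so local arrival = 23:15 − 9:30 = 13:45 on Sep 26.
Layover = 20:55 − 13:45 = 7 hours 10 minutes.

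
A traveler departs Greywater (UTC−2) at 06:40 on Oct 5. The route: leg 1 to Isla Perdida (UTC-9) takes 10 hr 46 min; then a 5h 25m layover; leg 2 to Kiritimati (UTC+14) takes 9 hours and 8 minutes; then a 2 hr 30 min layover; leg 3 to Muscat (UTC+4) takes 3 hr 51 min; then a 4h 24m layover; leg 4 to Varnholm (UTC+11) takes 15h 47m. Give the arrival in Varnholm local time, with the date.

23:31 on October 7

Convert departure to UTC: 06:40 + 2:00 = 08:40 UTC on Oct 5.
Add 10 hours and 46 minutes leg 1 → 19:26 UTC.
Add 5 hours and 25 minutes layover in Isla Perdida → 00:51 UTC (Oct 6).
Add 9 hours 8 minutes leg 2 → 09:59 UTC.
Add 2 hours and 30 minutes layover in Kiritimati → 12:29 UTC.
Add 3 hours and 51 minutes leg 3 → 16:20 UTC.
Add 4 hours 24 minutes layover in Muscat → 20:44 UTC.
Add 15 hours and 47 minutes leg 4 → 12:31 UTC (Oct 7).
Varnholm is UTC+11:00, so local arrival = 12:31 + 11:00 = 23:31 on Oct 7.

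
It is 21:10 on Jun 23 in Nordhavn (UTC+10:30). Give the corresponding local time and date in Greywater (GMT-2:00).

08:40 on June 23

Greywater is 12:30 behind Nordhavn.
Shift by the zone difference: 21:10 − 12:30 = 08:40 on Jun 23 in Greywater.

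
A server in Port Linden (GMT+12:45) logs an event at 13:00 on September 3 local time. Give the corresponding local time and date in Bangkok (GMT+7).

07:15 on September 3

Bangkok is 5:45 behind Port Linden.
Shift by the zone difference: 13:00 − 5:45 = 07:15 on Sep 3 in Bangkok.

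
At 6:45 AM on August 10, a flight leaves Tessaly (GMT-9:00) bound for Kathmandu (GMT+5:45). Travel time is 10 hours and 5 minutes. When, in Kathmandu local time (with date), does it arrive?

Convert departure to UTC: 6:45 AM + 9:00 = 3:45 PM UTC on Aug 10.
Add 10 hours 5 minutes travel time → 1:50 AM UTC (Aug 11).
Kathmandu is UTC+5:45, so local arrival = 1:50 AM + 5:45 = 7:35 AM on Aug 11.

7:35 AM on August 11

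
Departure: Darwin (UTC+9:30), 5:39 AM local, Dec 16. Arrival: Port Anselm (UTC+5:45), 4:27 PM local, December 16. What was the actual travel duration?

Departure in UTC: 5:39 AM − 9:30 = 8:09 PM on Dec 15.
Arrival in UTC: 4:27 PM − 5:45 = 10:42 AM on Dec 16.
Elapsed = 10:42 AM − 8:09 PM (+1 day) = 14 hours 33 minutes.

14 hours 33 minutes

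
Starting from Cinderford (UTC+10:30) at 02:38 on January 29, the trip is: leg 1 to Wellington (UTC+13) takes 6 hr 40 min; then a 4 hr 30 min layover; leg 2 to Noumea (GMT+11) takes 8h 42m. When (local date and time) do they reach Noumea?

Convert departure to UTC: 02:38 − 10:30 = 16:08 UTC on Jan 28.
Add 6 hours and 40 minutes leg 1 → 22:48 UTC.
Add 4 hours and 30 minutes layover in Wellington → 03:18 UTC (Jan 29).
Add 8 hours and 42 minutes leg 2 → 12:00 UTC.
Noumea is UTC+11:00, so local arrival = 12:00 + 11:00 = 23:00 on Jan 29.

23:00 on Jan 29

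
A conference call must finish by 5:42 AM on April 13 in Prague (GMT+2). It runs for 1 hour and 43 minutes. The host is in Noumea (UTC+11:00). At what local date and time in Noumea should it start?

Target end time in UTC: 5:42 AM − 2:00 = 3:42 AM on Apr 13.
Subtract 1 hour and 43 minutes → start 1:59 AM UTC on Apr 13.
Noumea is UTC+11:00: 1:59 AM + 11:00 = 12:59 PM on Apr 13.

12:59 PM on April 13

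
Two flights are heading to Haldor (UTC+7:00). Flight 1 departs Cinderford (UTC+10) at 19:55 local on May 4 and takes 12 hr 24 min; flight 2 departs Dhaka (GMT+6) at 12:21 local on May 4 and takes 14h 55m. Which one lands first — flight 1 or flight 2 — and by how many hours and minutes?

the second, by 1 hour 3 minutes

Flight 1 in UTC: 19:55 − 10:00 = 09:55 on May 4.
+12 hours 24 minutes → arrive 22:19 UTC on May 4.
Flight 2 in UTC: 12:21 − 6:00 = 06:21 on May 4.
+14 hours and 55 minutes → arrive 21:16 UTC on May 4.
Flight 2 lands earlier by 1 hour 3 minutes.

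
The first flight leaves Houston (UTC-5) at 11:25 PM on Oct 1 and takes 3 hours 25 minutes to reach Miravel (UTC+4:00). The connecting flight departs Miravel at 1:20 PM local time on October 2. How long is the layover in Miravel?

1 hour 30 minutes

Convert departure to UTC: 11:25 PM + 5:00 = 4:25 AM UTC on Oct 2.
Add 3 hours 25 minutes flight time → 7:50 AM UTC.
Miravel is UTC+4:00, so local arrival = 7:50 AM + 4:00 = 11:50 AM on Oct 2.
Layover = 1:20 PM − 11:50 AM = 1 hour 30 minutes.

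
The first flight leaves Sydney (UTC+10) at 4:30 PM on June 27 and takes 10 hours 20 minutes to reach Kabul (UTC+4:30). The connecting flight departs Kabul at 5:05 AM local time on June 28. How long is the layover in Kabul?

Convert departure to UTC: 4:30 PM − 10:00 = 6:30 AM UTC on Jun 27.
Add 10 hours and 20 minutes flight time → 4:50 PM UTC.
Kabul is UTC+4:30, so local arrival = 4:50 PM + 4:30 = 9:20 PM on Jun 27.
Layover = 5:05 AM − 9:20 PM (+1 day) = 7 hours 45 minutes.

7 hours 45 minutes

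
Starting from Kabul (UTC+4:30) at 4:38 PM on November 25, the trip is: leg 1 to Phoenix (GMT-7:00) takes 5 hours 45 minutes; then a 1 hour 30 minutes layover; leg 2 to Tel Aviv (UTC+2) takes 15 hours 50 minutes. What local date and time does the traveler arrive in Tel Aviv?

Convert departure to UTC: 4:38 PM − 4:30 = 12:08 PM UTC on Nov 25.
Add 5 hours 45 minutes leg 1 → 5:53 PM UTC.
Add 1 hour and 30 minutes layover in Phoenix → 7:23 PM UTC.
Add 15 hours and 50 minutes leg 2 → 11:13 AM UTC (Nov 26).
Tel Aviv is UTC+2:00, so local arrival = 11:13 AM + 2:00 = 1:13 PM on Nov 26.

1:13 PM on Nov 26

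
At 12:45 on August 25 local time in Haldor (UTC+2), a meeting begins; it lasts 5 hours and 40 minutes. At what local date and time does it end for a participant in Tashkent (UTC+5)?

21:25 on Aug 25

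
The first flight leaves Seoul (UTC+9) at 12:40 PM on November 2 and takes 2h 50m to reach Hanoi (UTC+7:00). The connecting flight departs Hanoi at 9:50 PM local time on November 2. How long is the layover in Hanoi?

8 hours 20 minutes

Convert departure to UTC: 12:40 PM − 9:00 = 3:40 AM UTC on Nov 2.
Add 2 hours and 50 minutes flight time → 6:30 AM UTC.
Hanoi is UTC+7:00, so local arrival = 6:30 AM + 7:00 = 1:30 PM on Nov 2.
Layover = 9:50 PM − 1:30 PM = 8 hours 20 minutes.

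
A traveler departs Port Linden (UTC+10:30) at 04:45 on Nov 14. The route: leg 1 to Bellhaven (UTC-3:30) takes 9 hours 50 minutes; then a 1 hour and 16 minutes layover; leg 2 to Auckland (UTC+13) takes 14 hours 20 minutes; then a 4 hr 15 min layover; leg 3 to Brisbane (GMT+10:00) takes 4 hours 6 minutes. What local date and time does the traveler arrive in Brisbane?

Convert departure to UTC: 04:45 − 10:30 = 18:15 UTC on Nov 13.
Add 9 hours and 50 minutes leg 1 → 04:05 UTC (Nov 14).
Add 1 hour 16 minutes layover in Bellhaven → 05:21 UTC.
Add 14 hours 20 minutes leg 2 → 19:41 UTC.
Add 4 hours and 15 minutes layover in Auckland → 23:56 UTC.
Add 4 hours 6 minutes leg 3 → 04:02 UTC (Nov 15).
Brisbane is UTC+10:00, so local arrival = 04:02 + 10:00 = 14:02 on Nov 15.

14:02 on Nov 15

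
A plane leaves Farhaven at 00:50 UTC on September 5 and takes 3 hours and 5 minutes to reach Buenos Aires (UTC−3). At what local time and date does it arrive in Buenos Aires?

00:55 on Sep 5

Departure is given in UTC: 00:50 on Sep 5.
Add 3 hours 5 minutes → 03:55 UTC.
Buenos Aires is UTC−3:00: 03:55 − 3:00 = 00:55 on Sep 5.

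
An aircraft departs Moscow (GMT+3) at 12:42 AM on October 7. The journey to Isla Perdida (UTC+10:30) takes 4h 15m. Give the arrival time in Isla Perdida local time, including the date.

Convert departure to UTC: 12:42 AM − 3:00 = 9:42 PM UTC on Oct 6.
Add 4 hours and 15 minutes travel time → 1:57 AM UTC (Oct 7).
Isla Perdida is UTC+10:30, so local arrival = 1:57 AM + 10:30 = 12:27 PM on Oct 7.

12:27 PM on October 7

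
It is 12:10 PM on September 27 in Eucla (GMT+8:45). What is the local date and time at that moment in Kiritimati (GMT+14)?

5:25 PM on September 27

In UTC: 12:10 PM − 8:45 = 3:25 AM on Sep 27.
Kiritimati is UTC+14:00: 3:25 AM + 14:00 = 5:25 PM on Sep 27.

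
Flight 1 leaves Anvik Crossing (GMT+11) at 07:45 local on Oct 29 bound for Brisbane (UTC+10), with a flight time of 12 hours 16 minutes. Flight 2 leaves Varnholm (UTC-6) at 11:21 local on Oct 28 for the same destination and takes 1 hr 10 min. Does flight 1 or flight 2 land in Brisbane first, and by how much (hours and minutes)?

Flight 1 in UTC: 07:45 − 11:00 = 20:45 on Oct 28.
+12 hours 16 minutes → arrive 09:01 UTC on Oct 29.
Flight 2 in UTC: 11:21 + 6:00 = 17:21 on Oct 28.
+1 hour and 10 minutes → arrive 18:31 UTC on Oct 28.
Flight 2 lands earlier by 14 hours 30 minutes.

the second, by 14 hours 30 minutes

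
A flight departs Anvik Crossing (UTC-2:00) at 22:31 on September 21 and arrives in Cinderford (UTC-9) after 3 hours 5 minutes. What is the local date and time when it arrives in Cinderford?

18:36 on September 21

Convert departure to UTC: 22:31 + 2:00 = 00:31 UTC on Sep 22.
Add 3 hours 5 minutes travel time → 03:36 UTC.
Cinderford is UTC−9:00, so local arrival = 03:36 − 9:00 = 18:36 on Sep 21.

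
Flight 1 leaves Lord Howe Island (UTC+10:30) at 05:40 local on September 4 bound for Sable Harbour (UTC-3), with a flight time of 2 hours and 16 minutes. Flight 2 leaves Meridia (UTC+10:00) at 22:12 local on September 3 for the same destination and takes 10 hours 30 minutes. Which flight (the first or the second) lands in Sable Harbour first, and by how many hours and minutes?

the first, by 1 hour 16 minutes

Flight 1 in UTC: 05:40 − 10:30 = 19:10 on Sep 3.
+2 hours 16 minutes → arrive 21:26 UTC on Sep 3.
Flight 2 in UTC: 22:12 − 10:00 = 12:12 on Sep 3.
+10 hours and 30 minutes → arrive 22:42 UTC on Sep 3.
Flight 1 lands earlier by 1 hour 16 minutes.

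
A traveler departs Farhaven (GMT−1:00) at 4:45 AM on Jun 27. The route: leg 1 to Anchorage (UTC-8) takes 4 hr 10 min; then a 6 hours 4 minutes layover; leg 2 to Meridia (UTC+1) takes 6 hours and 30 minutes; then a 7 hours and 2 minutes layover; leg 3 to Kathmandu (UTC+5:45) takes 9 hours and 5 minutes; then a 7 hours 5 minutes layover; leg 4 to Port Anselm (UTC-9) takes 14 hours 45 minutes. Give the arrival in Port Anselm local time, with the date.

Convert departure to UTC: 4:45 AM + 1:00 = 5:45 AM UTC on Jun 27.
Add 4 hours 10 minutes leg 1 → 9:55 AM UTC.
Add 6 hours and 4 minutes layover in Anchorage → 3:59 PM UTC.
Add 6 hours 30 minutes leg 2 → 10:29 PM UTC.
Add 7 hours 2 minutes layover in Meridia → 5:31 AM UTC (Jun 28).
Add 9 hours 5 minutes leg 3 → 2:36 PM UTC.
Add 7 hours and 5 minutes layover in Kathmandu → 9:41 PM UTC.
Add 14 hours 45 minutes leg 4 → 12:26 PM UTC (Jun 29).
Port Anselm is UTC−9:00, so local arrival = 12:26 PM − 9:00 = 3:26 AM on Jun 29.

3:26 AM on Jun 29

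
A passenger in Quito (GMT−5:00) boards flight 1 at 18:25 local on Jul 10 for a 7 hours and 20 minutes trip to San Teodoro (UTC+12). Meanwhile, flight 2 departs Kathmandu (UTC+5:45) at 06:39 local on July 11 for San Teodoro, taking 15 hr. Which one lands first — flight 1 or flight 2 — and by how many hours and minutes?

the first, by 9 hours 9 minutes

Flight 1 in UTC: 18:25 + 5:00 = 23:25 on Jul 10.
+7 hours and 20 minutes → arrive 06:45 UTC on Jul 11.
Flight 2 in UTC: 06:39 − 5:45 = 00:54 on Jul 11.
+15 hours → arrive 15:54 UTC on Jul 11.
Flight 1 lands earlier by 9 hours 9 minutes.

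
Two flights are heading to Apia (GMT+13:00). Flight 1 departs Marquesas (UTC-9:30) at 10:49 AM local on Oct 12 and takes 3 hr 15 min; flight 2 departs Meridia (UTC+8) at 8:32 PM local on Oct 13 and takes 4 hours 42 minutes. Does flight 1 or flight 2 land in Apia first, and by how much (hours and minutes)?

Flight 1 in UTC: 10:49 AM + 9:30 = 8:19 PM on Oct 12.
+3 hours and 15 minutes → arrive 11:34 PM UTC on Oct 12.
Flight 2 in UTC: 8:32 PM − 8:00 = 12:32 PM on Oct 13.
+4 hours 42 minutes → arrive 5:14 PM UTC on Oct 13.
Flight 1 lands earlier by 17 hours 40 minutes.

the first, by 17 hours 40 minutes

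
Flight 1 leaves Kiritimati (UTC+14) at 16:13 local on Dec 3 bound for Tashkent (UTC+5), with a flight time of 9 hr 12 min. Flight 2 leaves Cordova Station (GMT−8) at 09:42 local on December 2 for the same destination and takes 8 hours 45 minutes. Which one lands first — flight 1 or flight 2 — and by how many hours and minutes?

the second, by 8 hours 58 minutes

Flight 1 in UTC: 16:13 − 14:00 = 02:13 on Dec 3.
+9 hours and 12 minutes → arrive 11:25 UTC on Dec 3.
Flight 2 in UTC: 09:42 + 8:00 = 17:42 on Dec 2.
+8 hours 45 minutes → arrive 02:27 UTC on Dec 3.
Flight 2 lands earlier by 8 hours 58 minutes.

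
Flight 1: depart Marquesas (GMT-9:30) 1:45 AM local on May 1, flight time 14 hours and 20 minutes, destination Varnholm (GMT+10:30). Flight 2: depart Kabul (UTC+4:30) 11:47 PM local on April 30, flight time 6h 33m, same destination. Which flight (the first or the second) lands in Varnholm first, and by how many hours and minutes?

Flight 1 in UTC: 1:45 AM + 9:30 = 11:15 AM on May 1.
+14 hours 20 minutes → arrive 1:35 AM UTC on May 2.
Flight 2 in UTC: 11:47 PM − 4:30 = 7:17 PM on Apr 30.
+6 hours 33 minutes → arrive 1:50 AM UTC on May 1.
Flight 2 lands earlier by 23 hours 45 minutes.

the second, by 23 hours 45 minutes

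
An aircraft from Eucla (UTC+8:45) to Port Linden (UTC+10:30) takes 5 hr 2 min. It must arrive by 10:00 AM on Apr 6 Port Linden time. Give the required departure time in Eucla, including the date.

3:13 AM on Apr 6

Target arrival in UTC: 10:00 AM − 10:30 = 11:30 PM on Apr 5.
Subtract 5 hours and 2 minutes → departure 6:28 PM UTC on Apr 5.
Eucla is UTC+8:45: 6:28 PM + 8:45 = 3:13 AM on Apr 6.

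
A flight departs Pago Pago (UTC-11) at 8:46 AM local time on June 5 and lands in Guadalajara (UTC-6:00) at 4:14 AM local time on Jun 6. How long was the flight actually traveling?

14 hours 28 minutes

Departure in UTC: 8:46 AM + 11:00 = 7:46 PM on Jun 5.
Arrival in UTC: 4:14 AM + 6:00 = 10:14 AM on Jun 6.
Elapsed = 10:14 AM − 7:46 PM (+1 day) = 14 hours 28 minutes.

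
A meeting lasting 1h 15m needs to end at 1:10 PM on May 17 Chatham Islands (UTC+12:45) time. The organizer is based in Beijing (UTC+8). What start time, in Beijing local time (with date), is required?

7:10 AM on May 17

Target end time in UTC: 1:10 PM − 12:45 = 12:25 AM on May 17.
Subtract 1 hour 15 minutes → start 11:10 PM UTC on May 16.
Beijing is UTC+8:00: 11:10 PM + 8:00 = 7:10 AM on May 17.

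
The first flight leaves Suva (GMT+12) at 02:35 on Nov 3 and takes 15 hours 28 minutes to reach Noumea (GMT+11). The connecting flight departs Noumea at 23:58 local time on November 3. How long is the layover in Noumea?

Convert departure to UTC: 02:35 − 12:00 = 14:35 UTC on Nov 2.
Add 15 hours and 28 minutes flight time → 06:03 UTC (Nov 3).
Noumea is UTC+11:00, so local arrival = 06:03 + 11:00 = 17:03 on Nov 3.
Layover = 23:58 − 17:03 = 6 hours 55 minutes.

6 hours 55 minutes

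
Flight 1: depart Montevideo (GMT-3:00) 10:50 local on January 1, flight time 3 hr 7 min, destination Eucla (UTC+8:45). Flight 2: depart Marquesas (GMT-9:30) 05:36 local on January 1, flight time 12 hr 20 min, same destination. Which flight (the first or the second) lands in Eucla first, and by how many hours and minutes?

Flight 1 in UTC: 10:50 + 3:00 = 13:50 on Jan 1.
+3 hours 7 minutes → arrive 16:57 UTC on Jan 1.
Flight 2 in UTC: 05:36 + 9:30 = 15:06 on Jan 1.
+12 hours and 20 minutes → arrive 03:26 UTC on Jan 2.
Flight 1 lands earlier by 10 hours 29 minutes.

the first, by 10 hours 29 minutes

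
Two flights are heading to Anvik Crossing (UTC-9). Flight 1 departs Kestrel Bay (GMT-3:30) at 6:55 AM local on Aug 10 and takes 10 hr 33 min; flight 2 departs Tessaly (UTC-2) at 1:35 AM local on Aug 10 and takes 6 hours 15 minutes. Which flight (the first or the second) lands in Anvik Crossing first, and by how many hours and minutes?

the second, by 11 hours 8 minutes

Flight 1 in UTC: 6:55 AM + 3:30 = 10:25 AM on Aug 10.
+10 hours 33 minutes → arrive 8:58 PM UTC on Aug 10.
Flight 2 in UTC: 1:35 AM + 2:00 = 3:35 AM on Aug 10.
+6 hours and 15 minutes → arrive 9:50 AM UTC on Aug 10.
Flight 2 lands earlier by 11 hours 8 minutes.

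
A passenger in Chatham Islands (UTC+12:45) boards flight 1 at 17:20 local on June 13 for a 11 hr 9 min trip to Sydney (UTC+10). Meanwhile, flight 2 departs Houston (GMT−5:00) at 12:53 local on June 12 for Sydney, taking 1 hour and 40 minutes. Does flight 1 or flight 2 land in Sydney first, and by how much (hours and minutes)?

Flight 1 in UTC: 17:20 − 12:45 = 04:35 on Jun 13.
+11 hours 9 minutes → arrive 15:44 UTC on Jun 13.
Flight 2 in UTC: 12:53 + 5:00 = 17:53 on Jun 12.
+1 hour and 40 minutes → arrive 19:33 UTC on Jun 12.
Flight 2 lands earlier by 20 hours 11 minutes.

the second, by 20 hours 11 minutes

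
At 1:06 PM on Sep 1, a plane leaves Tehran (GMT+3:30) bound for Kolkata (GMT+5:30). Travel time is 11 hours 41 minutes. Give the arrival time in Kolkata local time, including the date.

2:47 AM on September 2

Convert departure to UTC: 1:06 PM − 3:30 = 9:36 AM UTC on Sep 1.
Add 11 hours 41 minutes travel time → 9:17 PM UTC.
Kolkata is UTC+5:30, so local arrival = 9:17 PM + 5:30 = 2:47 AM on Sep 2.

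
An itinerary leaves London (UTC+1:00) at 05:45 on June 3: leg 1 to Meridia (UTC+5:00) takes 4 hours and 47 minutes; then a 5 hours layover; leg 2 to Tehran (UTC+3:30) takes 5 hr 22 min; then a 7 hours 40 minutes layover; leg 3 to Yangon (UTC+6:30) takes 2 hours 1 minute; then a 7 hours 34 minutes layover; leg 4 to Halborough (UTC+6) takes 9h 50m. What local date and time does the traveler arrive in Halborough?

04:59 on June 5

Convert departure to UTC: 05:45 − 1:00 = 04:45 UTC on Jun 3.
Add 4 hours 47 minutes leg 1 → 09:32 UTC.
Add 5 hours layover in Meridia → 14:32 UTC.
Add 5 hours and 22 minutes leg 2 → 19:54 UTC.
Add 7 hours 40 minutes layover in Tehran → 03:34 UTC (Jun 4).
Add 2 hours and 1 minute leg 3 → 05:35 UTC.
Add 7 hours 34 minutes layover in Yangon → 13:09 UTC.
Add 9 hours 50 minutes leg 4 → 22:59 UTC.
Halborough is UTC+6:00, so local arrival = 22:59 + 6:00 = 04:59 on Jun 5.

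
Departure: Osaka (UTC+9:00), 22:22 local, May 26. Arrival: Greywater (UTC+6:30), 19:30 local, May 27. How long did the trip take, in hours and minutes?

23 hours 38 minutes

Departure in UTC: 22:22 − 9:00 = 13:22 on May 26.
Arrival in UTC: 19:30 − 6:30 = 13:00 on May 27.
Elapsed = 13:00 − 13:22 (+1 day) = 23 hours 38 minutes.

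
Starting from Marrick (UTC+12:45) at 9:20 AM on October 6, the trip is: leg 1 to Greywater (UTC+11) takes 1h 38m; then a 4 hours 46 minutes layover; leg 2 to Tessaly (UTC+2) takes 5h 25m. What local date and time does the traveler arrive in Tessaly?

10:24 AM on October 6

Convert departure to UTC: 9:20 AM − 12:45 = 8:35 PM UTC on Oct 5.
Add 1 hour and 38 minutes leg 1 → 10:13 PM UTC.
Add 4 hours 46 minutes layover in Greywater → 2:59 AM UTC (Oct 6).
Add 5 hours 25 minutes leg 2 → 8:24 AM UTC.
Tessaly is UTC+2:00, so local arrival = 8:24 AM + 2:00 = 10:24 AM on Oct 6.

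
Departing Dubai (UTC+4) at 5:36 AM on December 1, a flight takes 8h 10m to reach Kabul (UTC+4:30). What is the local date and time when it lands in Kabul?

Convert departure to UTC: 5:36 AM − 4:00 = 1:36 AM UTC on Dec 1.
Add 8 hours and 10 minutes travel time → 9:46 AM UTC.
Kabul is UTC+4:30, so local arrival = 9:46 AM + 4:30 = 2:16 PM on Dec 1.

2:16 PM on December 1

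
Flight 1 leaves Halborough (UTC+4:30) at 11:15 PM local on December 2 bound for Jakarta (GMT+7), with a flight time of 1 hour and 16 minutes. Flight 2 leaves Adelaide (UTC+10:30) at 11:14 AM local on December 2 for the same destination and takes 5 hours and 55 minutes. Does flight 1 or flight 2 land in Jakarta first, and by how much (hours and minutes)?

the second, by 13 hours 22 minutes

Flight 1 in UTC: 11:15 PM − 4:30 = 6:45 PM on Dec 2.
+1 hour 16 minutes → arrive 8:01 PM UTC on Dec 2.
Flight 2 in UTC: 11:14 AM − 10:30 = 12:44 AM on Dec 2.
+5 hours 55 minutes → arrive 6:39 AM UTC on Dec 2.
Flight 2 lands earlier by 13 hours 22 minutes.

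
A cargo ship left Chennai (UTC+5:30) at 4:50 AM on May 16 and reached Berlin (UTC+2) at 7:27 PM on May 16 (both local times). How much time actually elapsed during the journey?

18 hours 7 minutes

Departure in UTC: 4:50 AM − 5:30 = 11:20 PM on May 15.
Arrival in UTC: 7:27 PM − 2:00 = 5:27 PM on May 16.
Elapsed = 5:27 PM − 11:20 PM (+1 day) = 18 hours 7 minutes.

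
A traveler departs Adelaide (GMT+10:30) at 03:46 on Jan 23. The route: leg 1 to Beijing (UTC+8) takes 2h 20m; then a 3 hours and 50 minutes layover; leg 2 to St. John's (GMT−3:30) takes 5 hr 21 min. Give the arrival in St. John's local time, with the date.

Convert departure to UTC: 03:46 − 10:30 = 17:16 UTC on Jan 22.
Add 2 hours 20 minutes leg 1 → 19:36 UTC.
Add 3 hours and 50 minutes layover in Beijing → 23:26 UTC.
Add 5 hours 21 minutes leg 2 → 04:47 UTC (Jan 23).
St. John's is UTC−3:30, so local arrival = 04:47 − 3:30 = 01:17 on Jan 23.

01:17 on January 23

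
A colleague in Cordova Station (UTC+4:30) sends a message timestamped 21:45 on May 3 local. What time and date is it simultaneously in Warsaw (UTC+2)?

In UTC: 21:45 − 4:30 = 17:15 on May 3.
Warsaw is UTC+2:00: 17:15 + 2:00 = 19:15 on May 3.

19:15 on May 3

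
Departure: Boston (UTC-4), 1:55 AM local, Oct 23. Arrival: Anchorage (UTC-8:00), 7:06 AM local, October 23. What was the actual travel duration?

9 hours 11 minutes

Departure in UTC: 1:55 AM + 4:00 = 5:55 AM on Oct 23.
Arrival in UTC: 7:06 AM + 8:00 = 3:06 PM on Oct 23.
Elapsed = 3:06 PM − 5:55 AM = 9 hours 11 minutes.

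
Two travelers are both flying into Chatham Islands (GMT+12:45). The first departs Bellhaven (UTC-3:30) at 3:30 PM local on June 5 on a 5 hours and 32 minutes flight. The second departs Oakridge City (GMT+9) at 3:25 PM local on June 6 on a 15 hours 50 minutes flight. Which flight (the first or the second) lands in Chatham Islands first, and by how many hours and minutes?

the first, by 21 hours 43 minutes

Flight 1 in UTC: 3:30 PM + 3:30 = 7:00 PM on Jun 5.
+5 hours 32 minutes → arrive 12:32 AM UTC on Jun 6.
Flight 2 in UTC: 3:25 PM − 9:00 = 6:25 AM on Jun 6.
+15 hours 50 minutes → arrive 10:15 PM UTC on Jun 6.
Flight 1 lands earlier by 21 hours 43 minutes.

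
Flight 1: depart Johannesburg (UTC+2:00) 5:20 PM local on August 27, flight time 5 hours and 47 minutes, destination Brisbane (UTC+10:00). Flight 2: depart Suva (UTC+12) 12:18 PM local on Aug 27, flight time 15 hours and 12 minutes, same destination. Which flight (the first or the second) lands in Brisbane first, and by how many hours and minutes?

Flight 1 in UTC: 5:20 PM − 2:00 = 3:20 PM on Aug 27.
+5 hours and 47 minutes → arrive 9:07 PM UTC on Aug 27.
Flight 2 in UTC: 12:18 PM − 12:00 = 12:18 AM on Aug 27.
+15 hours and 12 minutes → arrive 3:30 PM UTC on Aug 27.
Flight 2 lands earlier by 5 hours 37 minutes.

the second, by 5 hours 37 minutes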